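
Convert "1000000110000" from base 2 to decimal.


Input: "1000000110000" in base 2
Positional expansion:
  Digit '1' (value 1) x 2^12 = 4096
  Digit '0' (value 0) x 2^11 = 0
  Digit '0' (value 0) x 2^10 = 0
  Digit '0' (value 0) x 2^9 = 0
  Digit '0' (value 0) x 2^8 = 0
  Digit '0' (value 0) x 2^7 = 0
  Digit '0' (value 0) x 2^6 = 0
  Digit '1' (value 1) x 2^5 = 32
  Digit '1' (value 1) x 2^4 = 16
  Digit '0' (value 0) x 2^3 = 0
  Digit '0' (value 0) x 2^2 = 0
  Digit '0' (value 0) x 2^1 = 0
  Digit '0' (value 0) x 2^0 = 0
Sum = 4144

4144


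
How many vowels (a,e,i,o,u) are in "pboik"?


Input: pboik
Checking each character:
  'p' at position 0: consonant
  'b' at position 1: consonant
  'o' at position 2: vowel (running total: 1)
  'i' at position 3: vowel (running total: 2)
  'k' at position 4: consonant
Total vowels: 2

2


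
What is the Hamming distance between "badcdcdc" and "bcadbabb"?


Comparing "badcdcdc" and "bcadbabb" position by position:
  Position 0: 'b' vs 'b' => same
  Position 1: 'a' vs 'c' => differ
  Position 2: 'd' vs 'a' => differ
  Position 3: 'c' vs 'd' => differ
  Position 4: 'd' vs 'b' => differ
  Position 5: 'c' vs 'a' => differ
  Position 6: 'd' vs 'b' => differ
  Position 7: 'c' vs 'b' => differ
Total differences (Hamming distance): 7

7


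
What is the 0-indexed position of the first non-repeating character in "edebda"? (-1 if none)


Input: edebda
Character frequencies:
  'a': 1
  'b': 1
  'd': 2
  'e': 2
Scanning left to right for freq == 1:
  Position 0 ('e'): freq=2, skip
  Position 1 ('d'): freq=2, skip
  Position 2 ('e'): freq=2, skip
  Position 3 ('b'): unique! => answer = 3

3


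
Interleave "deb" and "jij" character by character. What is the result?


Interleaving "deb" and "jij":
  Position 0: 'd' from first, 'j' from second => "dj"
  Position 1: 'e' from first, 'i' from second => "ei"
  Position 2: 'b' from first, 'j' from second => "bj"
Result: djeibj

djeibj


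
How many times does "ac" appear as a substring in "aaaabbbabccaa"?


Searching for "ac" in "aaaabbbabccaa"
Scanning each position:
  Position 0: "aa" => no
  Position 1: "aa" => no
  Position 2: "aa" => no
  Position 3: "ab" => no
  Position 4: "bb" => no
  Position 5: "bb" => no
  Position 6: "ba" => no
  Position 7: "ab" => no
  Position 8: "bc" => no
  Position 9: "cc" => no
  Position 10: "ca" => no
  Position 11: "aa" => no
Total occurrences: 0

0


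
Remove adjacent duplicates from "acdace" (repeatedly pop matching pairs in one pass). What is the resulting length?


Input: acdace
Stack-based adjacent duplicate removal:
  Read 'a': push. Stack: a
  Read 'c': push. Stack: ac
  Read 'd': push. Stack: acd
  Read 'a': push. Stack: acda
  Read 'c': push. Stack: acdac
  Read 'e': push. Stack: acdace
Final stack: "acdace" (length 6)

6


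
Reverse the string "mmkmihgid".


Input: mmkmihgid
Reading characters right to left:
  Position 8: 'd'
  Position 7: 'i'
  Position 6: 'g'
  Position 5: 'h'
  Position 4: 'i'
  Position 3: 'm'
  Position 2: 'k'
  Position 1: 'm'
  Position 0: 'm'
Reversed: dighimkmm

dighimkmm


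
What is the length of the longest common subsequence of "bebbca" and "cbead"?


LCS of "bebbca" and "cbead"
DP table:
           c    b    e    a    d
      0    0    0    0    0    0
  b   0    0    1    1    1    1
  e   0    0    1    2    2    2
  b   0    0    1    2    2    2
  b   0    0    1    2    2    2
  c   0    1    1    2    2    2
  a   0    1    1    2    3    3
LCS length = dp[6][5] = 3

3


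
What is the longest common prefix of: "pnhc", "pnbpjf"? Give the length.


Words: pnhc, pnbpjf
  Position 0: all 'p' => match
  Position 1: all 'n' => match
  Position 2: ('h', 'b') => mismatch, stop
LCP = "pn" (length 2)

2


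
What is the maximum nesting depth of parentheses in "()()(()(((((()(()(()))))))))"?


Input: "()()(()(((((()(()(()))))))))"
Tracking depth:
  Position 0 '(': depth becomes 1
  Position 1 ')': depth becomes 0
  Position 2 '(': depth becomes 1
  Position 3 ')': depth becomes 0
  Position 4 '(': depth becomes 1
  Position 5 '(': depth becomes 2
  Position 6 ')': depth becomes 1
  Position 7 '(': depth becomes 2
  Position 8 '(': depth becomes 3
  Position 9 '(': depth becomes 4
  Position 10 '(': depth becomes 5
  Position 11 '(': depth becomes 6
  Position 12 '(': depth becomes 7
  Position 13 ')': depth becomes 6
  Position 14 '(': depth becomes 7
  Position 15 '(': depth becomes 8
  Position 16 ')': depth becomes 7
  Position 17 '(': depth becomes 8
  Position 18 '(': depth becomes 9
  Position 19 ')': depth becomes 8
  Position 20 ')': depth becomes 7
  Position 21 ')': depth becomes 6
  Position 22 ')': depth becomes 5
  Position 23 ')': depth becomes 4
  Position 24 ')': depth becomes 3
  Position 25 ')': depth becomes 2
  Position 26 ')': depth becomes 1
  Position 27 ')': depth becomes 0
Maximum depth reached: 9

9


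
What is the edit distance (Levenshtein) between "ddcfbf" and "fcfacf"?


Computing edit distance: "ddcfbf" -> "fcfacf"
DP table:
           f    c    f    a    c    f
      0    1    2    3    4    5    6
  d   1    1    2    3    4    5    6
  d   2    2    2    3    4    5    6
  c   3    3    2    3    4    4    5
  f   4    3    3    2    3    4    4
  b   5    4    4    3    3    4    5
  f   6    5    5    4    4    4    4
Edit distance = dp[6][6] = 4

4


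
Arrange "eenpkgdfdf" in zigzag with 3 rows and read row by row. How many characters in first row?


Zigzag "eenpkgdfdf" into 3 rows:
Placing characters:
  'e' => row 0
  'e' => row 1
  'n' => row 2
  'p' => row 1
  'k' => row 0
  'g' => row 1
  'd' => row 2
  'f' => row 1
  'd' => row 0
  'f' => row 1
Rows:
  Row 0: "ekd"
  Row 1: "epgff"
  Row 2: "nd"
First row length: 3

3


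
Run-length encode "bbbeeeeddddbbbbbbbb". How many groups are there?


Input: bbbeeeeddddbbbbbbbb
Scanning for consecutive runs:
  Group 1: 'b' x 3 (positions 0-2)
  Group 2: 'e' x 4 (positions 3-6)
  Group 3: 'd' x 4 (positions 7-10)
  Group 4: 'b' x 8 (positions 11-18)
Total groups: 4

4


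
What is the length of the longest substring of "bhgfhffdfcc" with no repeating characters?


Input: "bhgfhffdfcc"
Sliding window (track last position of each char):
  Position 0 ('b'): window [0,0] length 1 -- new best
  Position 1 ('h'): window [0,1] length 2 -- new best
  Position 2 ('g'): window [0,2] length 3 -- new best
  Position 3 ('f'): window [0,3] length 4 -- new best
  Position 4 ('h'): repeat (last at 1), move window start to 2
  Position 4 ('h'): window [2,4] length 3
  Position 5 ('f'): repeat (last at 3), move window start to 4
  Position 5 ('f'): window [4,5] length 2
  Position 6 ('f'): repeat (last at 5), move window start to 6
  Position 6 ('f'): window [6,6] length 1
  Position 7 ('d'): window [6,7] length 2
  Position 8 ('f'): repeat (last at 6), move window start to 7
  Position 8 ('f'): window [7,8] length 2
  Position 9 ('c'): window [7,9] length 3
  Position 10 ('c'): repeat (last at 9), move window start to 10
  Position 10 ('c'): window [10,10] length 1
Longest substring with no repeats: "bhgf" with length 4

4


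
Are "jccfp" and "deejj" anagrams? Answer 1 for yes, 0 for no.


Strings: "jccfp", "deejj"
Sorted first:  ccfjp
Sorted second: deejj
Differ at position 0: 'c' vs 'd' => not anagrams

0


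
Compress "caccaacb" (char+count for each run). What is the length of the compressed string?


Input: caccaacb
Runs:
  'c' x 1 => "c1"
  'a' x 1 => "a1"
  'c' x 2 => "c2"
  'a' x 2 => "a2"
  'c' x 1 => "c1"
  'b' x 1 => "b1"
Compressed: "c1a1c2a2c1b1"
Compressed length: 12

12


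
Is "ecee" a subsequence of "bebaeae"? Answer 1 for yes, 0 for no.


Check if "ecee" is a subsequence of "bebaeae"
Greedy scan:
  Position 0 ('b'): no match needed
  Position 1 ('e'): matches sub[0] = 'e'
  Position 2 ('b'): no match needed
  Position 3 ('a'): no match needed
  Position 4 ('e'): no match needed
  Position 5 ('a'): no match needed
  Position 6 ('e'): no match needed
Only matched 1/4 characters => not a subsequence

0


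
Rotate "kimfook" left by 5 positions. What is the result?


Input: "kimfook", rotate left by 5
First 5 characters: "kimfo"
Remaining characters: "ok"
Concatenate remaining + first: "ok" + "kimfo" = "okkimfo"

okkimfo


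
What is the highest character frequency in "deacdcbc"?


Input: deacdcbc
Character counts:
  'a': 1
  'b': 1
  'c': 3
  'd': 2
  'e': 1
Maximum frequency: 3

3


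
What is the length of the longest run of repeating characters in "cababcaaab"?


Input: "cababcaaab"
Scanning for longest run:
  Position 1 ('a'): new char, reset run to 1
  Position 2 ('b'): new char, reset run to 1
  Position 3 ('a'): new char, reset run to 1
  Position 4 ('b'): new char, reset run to 1
  Position 5 ('c'): new char, reset run to 1
  Position 6 ('a'): new char, reset run to 1
  Position 7 ('a'): continues run of 'a', length=2
  Position 8 ('a'): continues run of 'a', length=3
  Position 9 ('b'): new char, reset run to 1
Longest run: 'a' with length 3

3


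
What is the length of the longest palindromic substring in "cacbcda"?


Input: "cacbcda"
Checking substrings for palindromes:
  [0:3] "cac" (len 3) => palindrome
  [2:5] "cbc" (len 3) => palindrome
Longest palindromic substring: "cac" with length 3

3


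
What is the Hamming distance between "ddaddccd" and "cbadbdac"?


Comparing "ddaddccd" and "cbadbdac" position by position:
  Position 0: 'd' vs 'c' => differ
  Position 1: 'd' vs 'b' => differ
  Position 2: 'a' vs 'a' => same
  Position 3: 'd' vs 'd' => same
  Position 4: 'd' vs 'b' => differ
  Position 5: 'c' vs 'd' => differ
  Position 6: 'c' vs 'a' => differ
  Position 7: 'd' vs 'c' => differ
Total differences (Hamming distance): 6

6


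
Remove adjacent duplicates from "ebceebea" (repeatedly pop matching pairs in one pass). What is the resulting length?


Input: ebceebea
Stack-based adjacent duplicate removal:
  Read 'e': push. Stack: e
  Read 'b': push. Stack: eb
  Read 'c': push. Stack: ebc
  Read 'e': push. Stack: ebce
  Read 'e': matches stack top 'e' => pop. Stack: ebc
  Read 'b': push. Stack: ebcb
  Read 'e': push. Stack: ebcbe
  Read 'a': push. Stack: ebcbea
Final stack: "ebcbea" (length 6)

6


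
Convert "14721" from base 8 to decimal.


Input: "14721" in base 8
Positional expansion:
  Digit '1' (value 1) x 8^4 = 4096
  Digit '4' (value 4) x 8^3 = 2048
  Digit '7' (value 7) x 8^2 = 448
  Digit '2' (value 2) x 8^1 = 16
  Digit '1' (value 1) x 8^0 = 1
Sum = 6609

6609


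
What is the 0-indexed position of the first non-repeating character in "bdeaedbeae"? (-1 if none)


Input: bdeaedbeae
Character frequencies:
  'a': 2
  'b': 2
  'd': 2
  'e': 4
Scanning left to right for freq == 1:
  Position 0 ('b'): freq=2, skip
  Position 1 ('d'): freq=2, skip
  Position 2 ('e'): freq=4, skip
  Position 3 ('a'): freq=2, skip
  Position 4 ('e'): freq=4, skip
  Position 5 ('d'): freq=2, skip
  Position 6 ('b'): freq=2, skip
  Position 7 ('e'): freq=4, skip
  Position 8 ('a'): freq=2, skip
  Position 9 ('e'): freq=4, skip
  No unique character found => answer = -1

-1


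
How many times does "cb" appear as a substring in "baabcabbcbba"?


Searching for "cb" in "baabcabbcbba"
Scanning each position:
  Position 0: "ba" => no
  Position 1: "aa" => no
  Position 2: "ab" => no
  Position 3: "bc" => no
  Position 4: "ca" => no
  Position 5: "ab" => no
  Position 6: "bb" => no
  Position 7: "bc" => no
  Position 8: "cb" => MATCH
  Position 9: "bb" => no
  Position 10: "ba" => no
Total occurrences: 1

1


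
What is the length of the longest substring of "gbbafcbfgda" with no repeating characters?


Input: "gbbafcbfgda"
Sliding window (track last position of each char):
  Position 0 ('g'): window [0,0] length 1 -- new best
  Position 1 ('b'): window [0,1] length 2 -- new best
  Position 2 ('b'): repeat (last at 1), move window start to 2
  Position 2 ('b'): window [2,2] length 1
  Position 3 ('a'): window [2,3] length 2
  Position 4 ('f'): window [2,4] length 3 -- new best
  Position 5 ('c'): window [2,5] length 4 -- new best
  Position 6 ('b'): repeat (last at 2), move window start to 3
  Position 6 ('b'): window [3,6] length 4
  Position 7 ('f'): repeat (last at 4), move window start to 5
  Position 7 ('f'): window [5,7] length 3
  Position 8 ('g'): window [5,8] length 4
  Position 9 ('d'): window [5,9] length 5 -- new best
  Position 10 ('a'): window [5,10] length 6 -- new best
Longest substring with no repeats: "cbfgda" with length 6

6


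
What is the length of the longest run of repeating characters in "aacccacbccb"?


Input: "aacccacbccb"
Scanning for longest run:
  Position 1 ('a'): continues run of 'a', length=2
  Position 2 ('c'): new char, reset run to 1
  Position 3 ('c'): continues run of 'c', length=2
  Position 4 ('c'): continues run of 'c', length=3
  Position 5 ('a'): new char, reset run to 1
  Position 6 ('c'): new char, reset run to 1
  Position 7 ('b'): new char, reset run to 1
  Position 8 ('c'): new char, reset run to 1
  Position 9 ('c'): continues run of 'c', length=2
  Position 10 ('b'): new char, reset run to 1
Longest run: 'c' with length 3

3


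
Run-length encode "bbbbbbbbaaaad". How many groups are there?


Input: bbbbbbbbaaaad
Scanning for consecutive runs:
  Group 1: 'b' x 8 (positions 0-7)
  Group 2: 'a' x 4 (positions 8-11)
  Group 3: 'd' x 1 (positions 12-12)
Total groups: 3

3


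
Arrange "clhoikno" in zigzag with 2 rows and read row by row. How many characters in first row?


Zigzag "clhoikno" into 2 rows:
Placing characters:
  'c' => row 0
  'l' => row 1
  'h' => row 0
  'o' => row 1
  'i' => row 0
  'k' => row 1
  'n' => row 0
  'o' => row 1
Rows:
  Row 0: "chin"
  Row 1: "loko"
First row length: 4

4


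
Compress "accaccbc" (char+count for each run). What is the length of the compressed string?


Input: accaccbc
Runs:
  'a' x 1 => "a1"
  'c' x 2 => "c2"
  'a' x 1 => "a1"
  'c' x 2 => "c2"
  'b' x 1 => "b1"
  'c' x 1 => "c1"
Compressed: "a1c2a1c2b1c1"
Compressed length: 12

12


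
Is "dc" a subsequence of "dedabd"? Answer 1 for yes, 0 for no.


Check if "dc" is a subsequence of "dedabd"
Greedy scan:
  Position 0 ('d'): matches sub[0] = 'd'
  Position 1 ('e'): no match needed
  Position 2 ('d'): no match needed
  Position 3 ('a'): no match needed
  Position 4 ('b'): no match needed
  Position 5 ('d'): no match needed
Only matched 1/2 characters => not a subsequence

0


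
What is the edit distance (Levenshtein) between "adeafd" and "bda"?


Computing edit distance: "adeafd" -> "bda"
DP table:
           b    d    a
      0    1    2    3
  a   1    1    2    2
  d   2    2    1    2
  e   3    3    2    2
  a   4    4    3    2
  f   5    5    4    3
  d   6    6    5    4
Edit distance = dp[6][3] = 4

4


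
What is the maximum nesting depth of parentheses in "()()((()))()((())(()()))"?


Input: "()()((()))()((())(()()))"
Tracking depth:
  Position 0 '(': depth becomes 1
  Position 1 ')': depth becomes 0
  Position 2 '(': depth becomes 1
  Position 3 ')': depth becomes 0
  Position 4 '(': depth becomes 1
  Position 5 '(': depth becomes 2
  Position 6 '(': depth becomes 3
  Position 7 ')': depth becomes 2
  Position 8 ')': depth becomes 1
  Position 9 ')': depth becomes 0
  Position 10 '(': depth becomes 1
  Position 11 ')': depth becomes 0
  Position 12 '(': depth becomes 1
  Position 13 '(': depth becomes 2
  Position 14 '(': depth becomes 3
  Position 15 ')': depth becomes 2
  Position 16 ')': depth becomes 1
  Position 17 '(': depth becomes 2
  Position 18 '(': depth becomes 3
  Position 19 ')': depth becomes 2
  Position 20 '(': depth becomes 3
  Position 21 ')': depth becomes 2
  Position 22 ')': depth becomes 1
  Position 23 ')': depth becomes 0
Maximum depth reached: 3

3


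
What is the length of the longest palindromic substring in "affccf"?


Input: "affccf"
Checking substrings for palindromes:
  [2:6] "fccf" (len 4) => palindrome
  [1:3] "ff" (len 2) => palindrome
  [3:5] "cc" (len 2) => palindrome
Longest palindromic substring: "fccf" with length 4

4


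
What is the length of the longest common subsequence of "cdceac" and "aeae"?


LCS of "cdceac" and "aeae"
DP table:
           a    e    a    e
      0    0    0    0    0
  c   0    0    0    0    0
  d   0    0    0    0    0
  c   0    0    0    0    0
  e   0    0    1    1    1
  a   0    1    1    2    2
  c   0    1    1    2    2
LCS length = dp[6][4] = 2

2


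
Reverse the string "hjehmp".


Input: hjehmp
Reading characters right to left:
  Position 5: 'p'
  Position 4: 'm'
  Position 3: 'h'
  Position 2: 'e'
  Position 1: 'j'
  Position 0: 'h'
Reversed: pmhejh

pmhejh


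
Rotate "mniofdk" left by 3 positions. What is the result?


Input: "mniofdk", rotate left by 3
First 3 characters: "mni"
Remaining characters: "ofdk"
Concatenate remaining + first: "ofdk" + "mni" = "ofdkmni"

ofdkmni


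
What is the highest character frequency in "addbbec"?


Input: addbbec
Character counts:
  'a': 1
  'b': 2
  'c': 1
  'd': 2
  'e': 1
Maximum frequency: 2

2


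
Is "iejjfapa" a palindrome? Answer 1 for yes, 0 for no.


Input: iejjfapa
Reversed: apafjjei
  Compare pos 0 ('i') with pos 7 ('a'): MISMATCH
  Compare pos 1 ('e') with pos 6 ('p'): MISMATCH
  Compare pos 2 ('j') with pos 5 ('a'): MISMATCH
  Compare pos 3 ('j') with pos 4 ('f'): MISMATCH
Result: not a palindrome

0


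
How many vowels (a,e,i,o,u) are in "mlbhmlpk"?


Input: mlbhmlpk
Checking each character:
  'm' at position 0: consonant
  'l' at position 1: consonant
  'b' at position 2: consonant
  'h' at position 3: consonant
  'm' at position 4: consonant
  'l' at position 5: consonant
  'p' at position 6: consonant
  'k' at position 7: consonant
Total vowels: 0

0


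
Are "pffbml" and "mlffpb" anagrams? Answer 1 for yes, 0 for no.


Strings: "pffbml", "mlffpb"
Sorted first:  bfflmp
Sorted second: bfflmp
Sorted forms match => anagrams

1


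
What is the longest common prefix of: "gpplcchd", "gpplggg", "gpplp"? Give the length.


Words: gpplcchd, gpplggg, gpplp
  Position 0: all 'g' => match
  Position 1: all 'p' => match
  Position 2: all 'p' => match
  Position 3: all 'l' => match
  Position 4: ('c', 'g', 'p') => mismatch, stop
LCP = "gppl" (length 4)

4


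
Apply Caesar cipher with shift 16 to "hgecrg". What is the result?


Caesar cipher: shift "hgecrg" by 16
  'h' (pos 7) + 16 = pos 23 = 'x'
  'g' (pos 6) + 16 = pos 22 = 'w'
  'e' (pos 4) + 16 = pos 20 = 'u'
  'c' (pos 2) + 16 = pos 18 = 's'
  'r' (pos 17) + 16 = pos 7 = 'h'
  'g' (pos 6) + 16 = pos 22 = 'w'
Result: xwushw

xwushw


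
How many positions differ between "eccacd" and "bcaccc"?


Comparing "eccacd" and "bcaccc" position by position:
  Position 0: 'e' vs 'b' => DIFFER
  Position 1: 'c' vs 'c' => same
  Position 2: 'c' vs 'a' => DIFFER
  Position 3: 'a' vs 'c' => DIFFER
  Position 4: 'c' vs 'c' => same
  Position 5: 'd' vs 'c' => DIFFER
Positions that differ: 4

4


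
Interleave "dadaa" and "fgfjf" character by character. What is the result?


Interleaving "dadaa" and "fgfjf":
  Position 0: 'd' from first, 'f' from second => "df"
  Position 1: 'a' from first, 'g' from second => "ag"
  Position 2: 'd' from first, 'f' from second => "df"
  Position 3: 'a' from first, 'j' from second => "aj"
  Position 4: 'a' from first, 'f' from second => "af"
Result: dfagdfajaf

dfagdfajaf


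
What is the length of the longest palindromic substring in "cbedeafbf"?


Input: "cbedeafbf"
Checking substrings for palindromes:
  [2:5] "ede" (len 3) => palindrome
  [6:9] "fbf" (len 3) => palindrome
Longest palindromic substring: "ede" with length 3

3


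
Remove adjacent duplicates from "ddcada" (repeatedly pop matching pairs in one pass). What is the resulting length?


Input: ddcada
Stack-based adjacent duplicate removal:
  Read 'd': push. Stack: d
  Read 'd': matches stack top 'd' => pop. Stack: (empty)
  Read 'c': push. Stack: c
  Read 'a': push. Stack: ca
  Read 'd': push. Stack: cad
  Read 'a': push. Stack: cada
Final stack: "cada" (length 4)

4


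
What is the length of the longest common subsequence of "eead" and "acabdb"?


LCS of "eead" and "acabdb"
DP table:
           a    c    a    b    d    b
      0    0    0    0    0    0    0
  e   0    0    0    0    0    0    0
  e   0    0    0    0    0    0    0
  a   0    1    1    1    1    1    1
  d   0    1    1    1    1    2    2
LCS length = dp[4][6] = 2

2


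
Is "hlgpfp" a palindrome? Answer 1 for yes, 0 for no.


Input: hlgpfp
Reversed: pfpglh
  Compare pos 0 ('h') with pos 5 ('p'): MISMATCH
  Compare pos 1 ('l') with pos 4 ('f'): MISMATCH
  Compare pos 2 ('g') with pos 3 ('p'): MISMATCH
Result: not a palindrome

0


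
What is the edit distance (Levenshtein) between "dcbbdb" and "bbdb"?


Computing edit distance: "dcbbdb" -> "bbdb"
DP table:
           b    b    d    b
      0    1    2    3    4
  d   1    1    2    2    3
  c   2    2    2    3    3
  b   3    2    2    3    3
  b   4    3    2    3    3
  d   5    4    3    2    3
  b   6    5    4    3    2
Edit distance = dp[6][4] = 2

2


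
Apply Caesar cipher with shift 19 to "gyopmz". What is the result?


Caesar cipher: shift "gyopmz" by 19
  'g' (pos 6) + 19 = pos 25 = 'z'
  'y' (pos 24) + 19 = pos 17 = 'r'
  'o' (pos 14) + 19 = pos 7 = 'h'
  'p' (pos 15) + 19 = pos 8 = 'i'
  'm' (pos 12) + 19 = pos 5 = 'f'
  'z' (pos 25) + 19 = pos 18 = 's'
Result: zrhifs

zrhifs


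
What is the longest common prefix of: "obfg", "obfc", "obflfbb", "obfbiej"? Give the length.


Words: obfg, obfc, obflfbb, obfbiej
  Position 0: all 'o' => match
  Position 1: all 'b' => match
  Position 2: all 'f' => match
  Position 3: ('g', 'c', 'l', 'b') => mismatch, stop
LCP = "obf" (length 3)

3


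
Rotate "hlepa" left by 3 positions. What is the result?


Input: "hlepa", rotate left by 3
First 3 characters: "hle"
Remaining characters: "pa"
Concatenate remaining + first: "pa" + "hle" = "pahle"

pahle


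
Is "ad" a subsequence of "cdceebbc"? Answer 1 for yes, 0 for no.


Check if "ad" is a subsequence of "cdceebbc"
Greedy scan:
  Position 0 ('c'): no match needed
  Position 1 ('d'): no match needed
  Position 2 ('c'): no match needed
  Position 3 ('e'): no match needed
  Position 4 ('e'): no match needed
  Position 5 ('b'): no match needed
  Position 6 ('b'): no match needed
  Position 7 ('c'): no match needed
Only matched 0/2 characters => not a subsequence

0


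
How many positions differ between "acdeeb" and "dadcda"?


Comparing "acdeeb" and "dadcda" position by position:
  Position 0: 'a' vs 'd' => DIFFER
  Position 1: 'c' vs 'a' => DIFFER
  Position 2: 'd' vs 'd' => same
  Position 3: 'e' vs 'c' => DIFFER
  Position 4: 'e' vs 'd' => DIFFER
  Position 5: 'b' vs 'a' => DIFFER
Positions that differ: 5

5


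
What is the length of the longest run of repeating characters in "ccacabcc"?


Input: "ccacabcc"
Scanning for longest run:
  Position 1 ('c'): continues run of 'c', length=2
  Position 2 ('a'): new char, reset run to 1
  Position 3 ('c'): new char, reset run to 1
  Position 4 ('a'): new char, reset run to 1
  Position 5 ('b'): new char, reset run to 1
  Position 6 ('c'): new char, reset run to 1
  Position 7 ('c'): continues run of 'c', length=2
Longest run: 'c' with length 2

2


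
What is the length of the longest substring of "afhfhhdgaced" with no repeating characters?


Input: "afhfhhdgaced"
Sliding window (track last position of each char):
  Position 0 ('a'): window [0,0] length 1 -- new best
  Position 1 ('f'): window [0,1] length 2 -- new best
  Position 2 ('h'): window [0,2] length 3 -- new best
  Position 3 ('f'): repeat (last at 1), move window start to 2
  Position 3 ('f'): window [2,3] length 2
  Position 4 ('h'): repeat (last at 2), move window start to 3
  Position 4 ('h'): window [3,4] length 2
  Position 5 ('h'): repeat (last at 4), move window start to 5
  Position 5 ('h'): window [5,5] length 1
  Position 6 ('d'): window [5,6] length 2
  Position 7 ('g'): window [5,7] length 3
  Position 8 ('a'): window [5,8] length 4 -- new best
  Position 9 ('c'): window [5,9] length 5 -- new best
  Position 10 ('e'): window [5,10] length 6 -- new best
  Position 11 ('d'): repeat (last at 6), move window start to 7
  Position 11 ('d'): window [7,11] length 5
Longest substring with no repeats: "hdgace" with length 6

6


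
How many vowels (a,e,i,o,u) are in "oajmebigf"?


Input: oajmebigf
Checking each character:
  'o' at position 0: vowel (running total: 1)
  'a' at position 1: vowel (running total: 2)
  'j' at position 2: consonant
  'm' at position 3: consonant
  'e' at position 4: vowel (running total: 3)
  'b' at position 5: consonant
  'i' at position 6: vowel (running total: 4)
  'g' at position 7: consonant
  'f' at position 8: consonant
Total vowels: 4

4


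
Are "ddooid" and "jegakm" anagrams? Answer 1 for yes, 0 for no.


Strings: "ddooid", "jegakm"
Sorted first:  dddioo
Sorted second: aegjkm
Differ at position 0: 'd' vs 'a' => not anagrams

0


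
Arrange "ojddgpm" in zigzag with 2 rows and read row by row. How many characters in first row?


Zigzag "ojddgpm" into 2 rows:
Placing characters:
  'o' => row 0
  'j' => row 1
  'd' => row 0
  'd' => row 1
  'g' => row 0
  'p' => row 1
  'm' => row 0
Rows:
  Row 0: "odgm"
  Row 1: "jdp"
First row length: 4

4


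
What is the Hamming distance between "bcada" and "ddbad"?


Comparing "bcada" and "ddbad" position by position:
  Position 0: 'b' vs 'd' => differ
  Position 1: 'c' vs 'd' => differ
  Position 2: 'a' vs 'b' => differ
  Position 3: 'd' vs 'a' => differ
  Position 4: 'a' vs 'd' => differ
Total differences (Hamming distance): 5

5


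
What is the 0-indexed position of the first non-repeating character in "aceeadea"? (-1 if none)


Input: aceeadea
Character frequencies:
  'a': 3
  'c': 1
  'd': 1
  'e': 3
Scanning left to right for freq == 1:
  Position 0 ('a'): freq=3, skip
  Position 1 ('c'): unique! => answer = 1

1


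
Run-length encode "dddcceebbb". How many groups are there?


Input: dddcceebbb
Scanning for consecutive runs:
  Group 1: 'd' x 3 (positions 0-2)
  Group 2: 'c' x 2 (positions 3-4)
  Group 3: 'e' x 2 (positions 5-6)
  Group 4: 'b' x 3 (positions 7-9)
Total groups: 4

4


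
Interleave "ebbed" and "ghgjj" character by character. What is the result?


Interleaving "ebbed" and "ghgjj":
  Position 0: 'e' from first, 'g' from second => "eg"
  Position 1: 'b' from first, 'h' from second => "bh"
  Position 2: 'b' from first, 'g' from second => "bg"
  Position 3: 'e' from first, 'j' from second => "ej"
  Position 4: 'd' from first, 'j' from second => "dj"
Result: egbhbgejdj

egbhbgejdj


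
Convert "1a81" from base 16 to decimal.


Input: "1a81" in base 16
Positional expansion:
  Digit '1' (value 1) x 16^3 = 4096
  Digit 'a' (value 10) x 16^2 = 2560
  Digit '8' (value 8) x 16^1 = 128
  Digit '1' (value 1) x 16^0 = 1
Sum = 6785

6785


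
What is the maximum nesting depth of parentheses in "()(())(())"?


Input: "()(())(())"
Tracking depth:
  Position 0 '(': depth becomes 1
  Position 1 ')': depth becomes 0
  Position 2 '(': depth becomes 1
  Position 3 '(': depth becomes 2
  Position 4 ')': depth becomes 1
  Position 5 ')': depth becomes 0
  Position 6 '(': depth becomes 1
  Position 7 '(': depth becomes 2
  Position 8 ')': depth becomes 1
  Position 9 ')': depth becomes 0
Maximum depth reached: 2

2


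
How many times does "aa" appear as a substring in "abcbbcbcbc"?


Searching for "aa" in "abcbbcbcbc"
Scanning each position:
  Position 0: "ab" => no
  Position 1: "bc" => no
  Position 2: "cb" => no
  Position 3: "bb" => no
  Position 4: "bc" => no
  Position 5: "cb" => no
  Position 6: "bc" => no
  Position 7: "cb" => no
  Position 8: "bc" => no
Total occurrences: 0

0


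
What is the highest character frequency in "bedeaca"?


Input: bedeaca
Character counts:
  'a': 2
  'b': 1
  'c': 1
  'd': 1
  'e': 2
Maximum frequency: 2

2


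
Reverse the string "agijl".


Input: agijl
Reading characters right to left:
  Position 4: 'l'
  Position 3: 'j'
  Position 2: 'i'
  Position 1: 'g'
  Position 0: 'a'
Reversed: ljiga

ljiga


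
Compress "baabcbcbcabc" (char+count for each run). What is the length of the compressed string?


Input: baabcbcbcabc
Runs:
  'b' x 1 => "b1"
  'a' x 2 => "a2"
  'b' x 1 => "b1"
  'c' x 1 => "c1"
  'b' x 1 => "b1"
  'c' x 1 => "c1"
  'b' x 1 => "b1"
  'c' x 1 => "c1"
  'a' x 1 => "a1"
  'b' x 1 => "b1"
  'c' x 1 => "c1"
Compressed: "b1a2b1c1b1c1b1c1a1b1c1"
Compressed length: 22

22


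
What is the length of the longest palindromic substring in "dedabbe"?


Input: "dedabbe"
Checking substrings for palindromes:
  [0:3] "ded" (len 3) => palindrome
  [4:6] "bb" (len 2) => palindrome
Longest palindromic substring: "ded" with length 3

3


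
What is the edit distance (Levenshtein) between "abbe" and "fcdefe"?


Computing edit distance: "abbe" -> "fcdefe"
DP table:
           f    c    d    e    f    e
      0    1    2    3    4    5    6
  a   1    1    2    3    4    5    6
  b   2    2    2    3    4    5    6
  b   3    3    3    3    4    5    6
  e   4    4    4    4    3    4    5
Edit distance = dp[4][6] = 5

5


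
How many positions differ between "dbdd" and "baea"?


Comparing "dbdd" and "baea" position by position:
  Position 0: 'd' vs 'b' => DIFFER
  Position 1: 'b' vs 'a' => DIFFER
  Position 2: 'd' vs 'e' => DIFFER
  Position 3: 'd' vs 'a' => DIFFER
Positions that differ: 4

4


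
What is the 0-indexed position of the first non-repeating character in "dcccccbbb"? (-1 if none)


Input: dcccccbbb
Character frequencies:
  'b': 3
  'c': 5
  'd': 1
Scanning left to right for freq == 1:
  Position 0 ('d'): unique! => answer = 0

0


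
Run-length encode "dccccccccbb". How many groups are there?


Input: dccccccccbb
Scanning for consecutive runs:
  Group 1: 'd' x 1 (positions 0-0)
  Group 2: 'c' x 8 (positions 1-8)
  Group 3: 'b' x 2 (positions 9-10)
Total groups: 3

3


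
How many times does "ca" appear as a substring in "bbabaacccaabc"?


Searching for "ca" in "bbabaacccaabc"
Scanning each position:
  Position 0: "bb" => no
  Position 1: "ba" => no
  Position 2: "ab" => no
  Position 3: "ba" => no
  Position 4: "aa" => no
  Position 5: "ac" => no
  Position 6: "cc" => no
  Position 7: "cc" => no
  Position 8: "ca" => MATCH
  Position 9: "aa" => no
  Position 10: "ab" => no
  Position 11: "bc" => no
Total occurrences: 1

1


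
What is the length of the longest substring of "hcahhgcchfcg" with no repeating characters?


Input: "hcahhgcchfcg"
Sliding window (track last position of each char):
  Position 0 ('h'): window [0,0] length 1 -- new best
  Position 1 ('c'): window [0,1] length 2 -- new best
  Position 2 ('a'): window [0,2] length 3 -- new best
  Position 3 ('h'): repeat (last at 0), move window start to 1
  Position 3 ('h'): window [1,3] length 3
  Position 4 ('h'): repeat (last at 3), move window start to 4
  Position 4 ('h'): window [4,4] length 1
  Position 5 ('g'): window [4,5] length 2
  Position 6 ('c'): window [4,6] length 3
  Position 7 ('c'): repeat (last at 6), move window start to 7
  Position 7 ('c'): window [7,7] length 1
  Position 8 ('h'): window [7,8] length 2
  Position 9 ('f'): window [7,9] length 3
  Position 10 ('c'): repeat (last at 7), move window start to 8
  Position 10 ('c'): window [8,10] length 3
  Position 11 ('g'): window [8,11] length 4 -- new best
Longest substring with no repeats: "hfcg" with length 4

4


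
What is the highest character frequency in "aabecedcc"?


Input: aabecedcc
Character counts:
  'a': 2
  'b': 1
  'c': 3
  'd': 1
  'e': 2
Maximum frequency: 3

3


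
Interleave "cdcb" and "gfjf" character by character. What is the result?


Interleaving "cdcb" and "gfjf":
  Position 0: 'c' from first, 'g' from second => "cg"
  Position 1: 'd' from first, 'f' from second => "df"
  Position 2: 'c' from first, 'j' from second => "cj"
  Position 3: 'b' from first, 'f' from second => "bf"
Result: cgdfcjbf

cgdfcjbf


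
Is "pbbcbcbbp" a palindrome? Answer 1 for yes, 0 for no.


Input: pbbcbcbbp
Reversed: pbbcbcbbp
  Compare pos 0 ('p') with pos 8 ('p'): match
  Compare pos 1 ('b') with pos 7 ('b'): match
  Compare pos 2 ('b') with pos 6 ('b'): match
  Compare pos 3 ('c') with pos 5 ('c'): match
Result: palindrome

1


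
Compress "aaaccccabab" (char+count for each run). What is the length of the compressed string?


Input: aaaccccabab
Runs:
  'a' x 3 => "a3"
  'c' x 4 => "c4"
  'a' x 1 => "a1"
  'b' x 1 => "b1"
  'a' x 1 => "a1"
  'b' x 1 => "b1"
Compressed: "a3c4a1b1a1b1"
Compressed length: 12

12


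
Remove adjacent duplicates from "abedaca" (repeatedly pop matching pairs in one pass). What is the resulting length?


Input: abedaca
Stack-based adjacent duplicate removal:
  Read 'a': push. Stack: a
  Read 'b': push. Stack: ab
  Read 'e': push. Stack: abe
  Read 'd': push. Stack: abed
  Read 'a': push. Stack: abeda
  Read 'c': push. Stack: abedac
  Read 'a': push. Stack: abedaca
Final stack: "abedaca" (length 7)

7


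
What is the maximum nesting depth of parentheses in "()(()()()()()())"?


Input: "()(()()()()()())"
Tracking depth:
  Position 0 '(': depth becomes 1
  Position 1 ')': depth becomes 0
  Position 2 '(': depth becomes 1
  Position 3 '(': depth becomes 2
  Position 4 ')': depth becomes 1
  Position 5 '(': depth becomes 2
  Position 6 ')': depth becomes 1
  Position 7 '(': depth becomes 2
  Position 8 ')': depth becomes 1
  Position 9 '(': depth becomes 2
  Position 10 ')': depth becomes 1
  Position 11 '(': depth becomes 2
  Position 12 ')': depth becomes 1
  Position 13 '(': depth becomes 2
  Position 14 ')': depth becomes 1
  Position 15 ')': depth becomes 0
Maximum depth reached: 2

2


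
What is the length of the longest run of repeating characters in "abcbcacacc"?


Input: "abcbcacacc"
Scanning for longest run:
  Position 1 ('b'): new char, reset run to 1
  Position 2 ('c'): new char, reset run to 1
  Position 3 ('b'): new char, reset run to 1
  Position 4 ('c'): new char, reset run to 1
  Position 5 ('a'): new char, reset run to 1
  Position 6 ('c'): new char, reset run to 1
  Position 7 ('a'): new char, reset run to 1
  Position 8 ('c'): new char, reset run to 1
  Position 9 ('c'): continues run of 'c', length=2
Longest run: 'c' with length 2

2


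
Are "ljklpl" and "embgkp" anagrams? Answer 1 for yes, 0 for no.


Strings: "ljklpl", "embgkp"
Sorted first:  jklllp
Sorted second: begkmp
Differ at position 0: 'j' vs 'b' => not anagrams

0


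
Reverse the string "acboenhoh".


Input: acboenhoh
Reading characters right to left:
  Position 8: 'h'
  Position 7: 'o'
  Position 6: 'h'
  Position 5: 'n'
  Position 4: 'e'
  Position 3: 'o'
  Position 2: 'b'
  Position 1: 'c'
  Position 0: 'a'
Reversed: hohneobca

hohneobca


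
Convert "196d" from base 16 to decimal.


Input: "196d" in base 16
Positional expansion:
  Digit '1' (value 1) x 16^3 = 4096
  Digit '9' (value 9) x 16^2 = 2304
  Digit '6' (value 6) x 16^1 = 96
  Digit 'd' (value 13) x 16^0 = 13
Sum = 6509

6509


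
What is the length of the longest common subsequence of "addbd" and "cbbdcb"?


LCS of "addbd" and "cbbdcb"
DP table:
           c    b    b    d    c    b
      0    0    0    0    0    0    0
  a   0    0    0    0    0    0    0
  d   0    0    0    0    1    1    1
  d   0    0    0    0    1    1    1
  b   0    0    1    1    1    1    2
  d   0    0    1    1    2    2    2
LCS length = dp[5][6] = 2

2


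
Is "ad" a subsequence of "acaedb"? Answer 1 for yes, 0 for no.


Check if "ad" is a subsequence of "acaedb"
Greedy scan:
  Position 0 ('a'): matches sub[0] = 'a'
  Position 1 ('c'): no match needed
  Position 2 ('a'): no match needed
  Position 3 ('e'): no match needed
  Position 4 ('d'): matches sub[1] = 'd'
  Position 5 ('b'): no match needed
All 2 characters matched => is a subsequence

1


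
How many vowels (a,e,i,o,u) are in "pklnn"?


Input: pklnn
Checking each character:
  'p' at position 0: consonant
  'k' at position 1: consonant
  'l' at position 2: consonant
  'n' at position 3: consonant
  'n' at position 4: consonant
Total vowels: 0

0


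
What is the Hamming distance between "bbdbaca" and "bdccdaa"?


Comparing "bbdbaca" and "bdccdaa" position by position:
  Position 0: 'b' vs 'b' => same
  Position 1: 'b' vs 'd' => differ
  Position 2: 'd' vs 'c' => differ
  Position 3: 'b' vs 'c' => differ
  Position 4: 'a' vs 'd' => differ
  Position 5: 'c' vs 'a' => differ
  Position 6: 'a' vs 'a' => same
Total differences (Hamming distance): 5

5


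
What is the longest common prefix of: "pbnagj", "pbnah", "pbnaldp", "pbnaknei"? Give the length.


Words: pbnagj, pbnah, pbnaldp, pbnaknei
  Position 0: all 'p' => match
  Position 1: all 'b' => match
  Position 2: all 'n' => match
  Position 3: all 'a' => match
  Position 4: ('g', 'h', 'l', 'k') => mismatch, stop
LCP = "pbna" (length 4)

4


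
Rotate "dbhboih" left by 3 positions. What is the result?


Input: "dbhboih", rotate left by 3
First 3 characters: "dbh"
Remaining characters: "boih"
Concatenate remaining + first: "boih" + "dbh" = "boihdbh"

boihdbh


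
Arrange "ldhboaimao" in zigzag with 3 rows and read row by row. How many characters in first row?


Zigzag "ldhboaimao" into 3 rows:
Placing characters:
  'l' => row 0
  'd' => row 1
  'h' => row 2
  'b' => row 1
  'o' => row 0
  'a' => row 1
  'i' => row 2
  'm' => row 1
  'a' => row 0
  'o' => row 1
Rows:
  Row 0: "loa"
  Row 1: "dbamo"
  Row 2: "hi"
First row length: 3

3


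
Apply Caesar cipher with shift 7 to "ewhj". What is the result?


Caesar cipher: shift "ewhj" by 7
  'e' (pos 4) + 7 = pos 11 = 'l'
  'w' (pos 22) + 7 = pos 3 = 'd'
  'h' (pos 7) + 7 = pos 14 = 'o'
  'j' (pos 9) + 7 = pos 16 = 'q'
Result: ldoq

ldoq


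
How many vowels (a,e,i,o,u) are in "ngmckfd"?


Input: ngmckfd
Checking each character:
  'n' at position 0: consonant
  'g' at position 1: consonant
  'm' at position 2: consonant
  'c' at position 3: consonant
  'k' at position 4: consonant
  'f' at position 5: consonant
  'd' at position 6: consonant
Total vowels: 0

0


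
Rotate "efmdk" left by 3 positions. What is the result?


Input: "efmdk", rotate left by 3
First 3 characters: "efm"
Remaining characters: "dk"
Concatenate remaining + first: "dk" + "efm" = "dkefm"

dkefm


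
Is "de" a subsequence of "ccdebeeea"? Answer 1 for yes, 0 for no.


Check if "de" is a subsequence of "ccdebeeea"
Greedy scan:
  Position 0 ('c'): no match needed
  Position 1 ('c'): no match needed
  Position 2 ('d'): matches sub[0] = 'd'
  Position 3 ('e'): matches sub[1] = 'e'
  Position 4 ('b'): no match needed
  Position 5 ('e'): no match needed
  Position 6 ('e'): no match needed
  Position 7 ('e'): no match needed
  Position 8 ('a'): no match needed
All 2 characters matched => is a subsequence

1


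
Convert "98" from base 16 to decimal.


Input: "98" in base 16
Positional expansion:
  Digit '9' (value 9) x 16^1 = 144
  Digit '8' (value 8) x 16^0 = 8
Sum = 152

152


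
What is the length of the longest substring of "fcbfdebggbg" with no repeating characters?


Input: "fcbfdebggbg"
Sliding window (track last position of each char):
  Position 0 ('f'): window [0,0] length 1 -- new best
  Position 1 ('c'): window [0,1] length 2 -- new best
  Position 2 ('b'): window [0,2] length 3 -- new best
  Position 3 ('f'): repeat (last at 0), move window start to 1
  Position 3 ('f'): window [1,3] length 3
  Position 4 ('d'): window [1,4] length 4 -- new best
  Position 5 ('e'): window [1,5] length 5 -- new best
  Position 6 ('b'): repeat (last at 2), move window start to 3
  Position 6 ('b'): window [3,6] length 4
  Position 7 ('g'): window [3,7] length 5
  Position 8 ('g'): repeat (last at 7), move window start to 8
  Position 8 ('g'): window [8,8] length 1
  Position 9 ('b'): window [8,9] length 2
  Position 10 ('g'): repeat (last at 8), move window start to 9
  Position 10 ('g'): window [9,10] length 2
Longest substring with no repeats: "cbfde" with length 5

5
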